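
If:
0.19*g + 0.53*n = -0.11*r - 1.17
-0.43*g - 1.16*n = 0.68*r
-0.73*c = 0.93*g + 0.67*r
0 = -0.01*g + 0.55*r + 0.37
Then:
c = -165.91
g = 129.02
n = -48.81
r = 1.67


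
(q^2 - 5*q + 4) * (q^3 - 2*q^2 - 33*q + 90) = q^5 - 7*q^4 - 19*q^3 + 247*q^2 - 582*q + 360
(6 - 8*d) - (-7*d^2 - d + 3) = 7*d^2 - 7*d + 3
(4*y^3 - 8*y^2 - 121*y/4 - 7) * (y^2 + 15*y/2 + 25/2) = 4*y^5 + 22*y^4 - 161*y^3/4 - 2671*y^2/8 - 3445*y/8 - 175/2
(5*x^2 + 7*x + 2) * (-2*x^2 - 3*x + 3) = -10*x^4 - 29*x^3 - 10*x^2 + 15*x + 6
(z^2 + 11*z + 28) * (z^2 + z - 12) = z^4 + 12*z^3 + 27*z^2 - 104*z - 336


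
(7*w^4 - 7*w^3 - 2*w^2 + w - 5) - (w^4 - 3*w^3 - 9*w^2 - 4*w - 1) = 6*w^4 - 4*w^3 + 7*w^2 + 5*w - 4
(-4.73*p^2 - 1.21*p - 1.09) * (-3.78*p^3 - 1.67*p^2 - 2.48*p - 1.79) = 17.8794*p^5 + 12.4729*p^4 + 17.8713*p^3 + 13.2878*p^2 + 4.8691*p + 1.9511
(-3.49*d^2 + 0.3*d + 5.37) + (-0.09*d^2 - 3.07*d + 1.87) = -3.58*d^2 - 2.77*d + 7.24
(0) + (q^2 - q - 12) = q^2 - q - 12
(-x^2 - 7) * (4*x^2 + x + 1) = -4*x^4 - x^3 - 29*x^2 - 7*x - 7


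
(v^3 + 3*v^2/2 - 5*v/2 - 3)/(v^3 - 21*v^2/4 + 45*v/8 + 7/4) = 4*(2*v^3 + 3*v^2 - 5*v - 6)/(8*v^3 - 42*v^2 + 45*v + 14)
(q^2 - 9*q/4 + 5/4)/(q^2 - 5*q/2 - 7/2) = (-4*q^2 + 9*q - 5)/(2*(-2*q^2 + 5*q + 7))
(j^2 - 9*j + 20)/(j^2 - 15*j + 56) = (j^2 - 9*j + 20)/(j^2 - 15*j + 56)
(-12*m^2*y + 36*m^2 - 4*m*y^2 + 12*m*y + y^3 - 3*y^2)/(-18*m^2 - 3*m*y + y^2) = (2*m*y - 6*m + y^2 - 3*y)/(3*m + y)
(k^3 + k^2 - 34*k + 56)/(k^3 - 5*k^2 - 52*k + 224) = (k - 2)/(k - 8)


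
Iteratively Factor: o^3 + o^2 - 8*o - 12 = (o + 2)*(o^2 - o - 6) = (o - 3)*(o + 2)*(o + 2)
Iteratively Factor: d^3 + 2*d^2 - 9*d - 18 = (d + 2)*(d^2 - 9) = (d - 3)*(d + 2)*(d + 3)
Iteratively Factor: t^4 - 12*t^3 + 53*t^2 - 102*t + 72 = (t - 3)*(t^3 - 9*t^2 + 26*t - 24) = (t - 3)*(t - 2)*(t^2 - 7*t + 12) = (t - 4)*(t - 3)*(t - 2)*(t - 3)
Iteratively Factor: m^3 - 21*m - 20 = (m + 4)*(m^2 - 4*m - 5) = (m - 5)*(m + 4)*(m + 1)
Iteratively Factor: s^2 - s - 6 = (s - 3)*(s + 2)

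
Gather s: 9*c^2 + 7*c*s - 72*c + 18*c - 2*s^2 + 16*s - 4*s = 9*c^2 - 54*c - 2*s^2 + s*(7*c + 12)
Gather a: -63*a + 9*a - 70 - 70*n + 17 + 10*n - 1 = -54*a - 60*n - 54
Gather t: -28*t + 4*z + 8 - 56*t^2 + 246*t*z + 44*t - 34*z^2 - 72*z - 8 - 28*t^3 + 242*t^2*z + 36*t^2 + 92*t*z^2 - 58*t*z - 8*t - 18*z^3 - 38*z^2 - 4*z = -28*t^3 + t^2*(242*z - 20) + t*(92*z^2 + 188*z + 8) - 18*z^3 - 72*z^2 - 72*z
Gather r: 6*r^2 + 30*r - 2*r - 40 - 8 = 6*r^2 + 28*r - 48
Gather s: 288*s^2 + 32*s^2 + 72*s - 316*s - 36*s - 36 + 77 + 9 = 320*s^2 - 280*s + 50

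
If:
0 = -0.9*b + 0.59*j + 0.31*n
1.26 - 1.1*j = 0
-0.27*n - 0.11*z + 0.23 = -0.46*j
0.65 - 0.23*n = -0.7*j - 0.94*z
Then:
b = 1.83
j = 1.15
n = 3.12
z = -0.78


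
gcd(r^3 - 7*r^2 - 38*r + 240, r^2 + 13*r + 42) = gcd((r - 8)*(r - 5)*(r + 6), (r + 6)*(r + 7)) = r + 6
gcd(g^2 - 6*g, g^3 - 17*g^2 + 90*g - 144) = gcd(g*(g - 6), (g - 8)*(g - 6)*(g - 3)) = g - 6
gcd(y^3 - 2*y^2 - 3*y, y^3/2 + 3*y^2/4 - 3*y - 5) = 1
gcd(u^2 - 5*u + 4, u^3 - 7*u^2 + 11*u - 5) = u - 1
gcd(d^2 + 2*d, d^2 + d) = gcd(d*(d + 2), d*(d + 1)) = d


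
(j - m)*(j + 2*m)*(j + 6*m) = j^3 + 7*j^2*m + 4*j*m^2 - 12*m^3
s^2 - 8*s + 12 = (s - 6)*(s - 2)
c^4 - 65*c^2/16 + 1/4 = (c - 2)*(c - 1/4)*(c + 1/4)*(c + 2)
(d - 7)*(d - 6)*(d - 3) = d^3 - 16*d^2 + 81*d - 126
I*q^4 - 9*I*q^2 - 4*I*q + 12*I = (q - 3)*(q + 2)^2*(I*q - I)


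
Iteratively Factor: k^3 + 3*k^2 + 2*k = (k)*(k^2 + 3*k + 2) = k*(k + 2)*(k + 1)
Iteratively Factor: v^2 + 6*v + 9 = (v + 3)*(v + 3)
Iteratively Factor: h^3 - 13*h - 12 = (h - 4)*(h^2 + 4*h + 3) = (h - 4)*(h + 3)*(h + 1)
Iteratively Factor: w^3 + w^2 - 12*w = (w)*(w^2 + w - 12) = w*(w - 3)*(w + 4)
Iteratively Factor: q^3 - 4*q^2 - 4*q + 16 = (q - 4)*(q^2 - 4) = (q - 4)*(q + 2)*(q - 2)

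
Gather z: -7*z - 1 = -7*z - 1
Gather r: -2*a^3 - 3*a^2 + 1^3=-2*a^3 - 3*a^2 + 1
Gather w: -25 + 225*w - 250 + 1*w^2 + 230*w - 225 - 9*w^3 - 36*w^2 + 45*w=-9*w^3 - 35*w^2 + 500*w - 500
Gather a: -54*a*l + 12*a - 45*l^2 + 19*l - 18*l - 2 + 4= a*(12 - 54*l) - 45*l^2 + l + 2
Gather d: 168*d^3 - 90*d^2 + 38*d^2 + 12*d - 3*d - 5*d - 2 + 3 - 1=168*d^3 - 52*d^2 + 4*d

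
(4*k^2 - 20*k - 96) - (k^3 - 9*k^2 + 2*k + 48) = -k^3 + 13*k^2 - 22*k - 144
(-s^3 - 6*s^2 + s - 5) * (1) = -s^3 - 6*s^2 + s - 5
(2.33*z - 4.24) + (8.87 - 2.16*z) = 0.17*z + 4.63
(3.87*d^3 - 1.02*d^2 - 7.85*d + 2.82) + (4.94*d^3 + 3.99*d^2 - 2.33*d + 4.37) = 8.81*d^3 + 2.97*d^2 - 10.18*d + 7.19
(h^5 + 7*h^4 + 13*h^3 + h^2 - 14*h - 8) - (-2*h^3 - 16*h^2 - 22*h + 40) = h^5 + 7*h^4 + 15*h^3 + 17*h^2 + 8*h - 48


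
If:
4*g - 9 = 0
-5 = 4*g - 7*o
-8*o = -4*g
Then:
No Solution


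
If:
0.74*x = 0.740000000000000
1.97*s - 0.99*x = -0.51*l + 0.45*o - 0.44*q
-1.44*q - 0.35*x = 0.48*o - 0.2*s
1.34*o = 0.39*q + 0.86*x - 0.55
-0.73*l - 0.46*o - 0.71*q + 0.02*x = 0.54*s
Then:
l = -0.39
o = 0.17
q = -0.20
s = 0.69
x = 1.00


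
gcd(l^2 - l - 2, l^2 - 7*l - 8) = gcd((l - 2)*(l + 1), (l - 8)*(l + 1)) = l + 1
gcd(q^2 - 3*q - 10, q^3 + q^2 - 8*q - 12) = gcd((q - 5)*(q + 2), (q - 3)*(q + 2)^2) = q + 2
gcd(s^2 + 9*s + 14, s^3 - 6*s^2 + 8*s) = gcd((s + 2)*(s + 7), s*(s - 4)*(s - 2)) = 1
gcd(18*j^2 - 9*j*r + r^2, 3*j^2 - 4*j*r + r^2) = -3*j + r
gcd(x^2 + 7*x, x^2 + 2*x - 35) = x + 7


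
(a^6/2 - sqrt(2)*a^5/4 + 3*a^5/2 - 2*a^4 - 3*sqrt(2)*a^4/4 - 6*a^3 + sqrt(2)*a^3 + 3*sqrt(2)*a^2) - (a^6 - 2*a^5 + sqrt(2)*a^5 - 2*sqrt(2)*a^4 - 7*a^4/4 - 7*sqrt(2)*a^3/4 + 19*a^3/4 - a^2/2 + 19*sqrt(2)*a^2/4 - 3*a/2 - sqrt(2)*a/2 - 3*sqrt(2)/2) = -a^6/2 - 5*sqrt(2)*a^5/4 + 7*a^5/2 - a^4/4 + 5*sqrt(2)*a^4/4 - 43*a^3/4 + 11*sqrt(2)*a^3/4 - 7*sqrt(2)*a^2/4 + a^2/2 + sqrt(2)*a/2 + 3*a/2 + 3*sqrt(2)/2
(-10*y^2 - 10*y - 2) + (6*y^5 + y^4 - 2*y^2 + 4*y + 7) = 6*y^5 + y^4 - 12*y^2 - 6*y + 5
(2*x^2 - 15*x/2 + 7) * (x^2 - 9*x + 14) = 2*x^4 - 51*x^3/2 + 205*x^2/2 - 168*x + 98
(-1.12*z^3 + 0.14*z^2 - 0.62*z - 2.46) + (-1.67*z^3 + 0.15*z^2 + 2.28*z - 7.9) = -2.79*z^3 + 0.29*z^2 + 1.66*z - 10.36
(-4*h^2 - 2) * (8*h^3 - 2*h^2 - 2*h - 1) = -32*h^5 + 8*h^4 - 8*h^3 + 8*h^2 + 4*h + 2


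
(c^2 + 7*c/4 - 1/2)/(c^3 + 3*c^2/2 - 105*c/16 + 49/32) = 8*(c + 2)/(8*c^2 + 14*c - 49)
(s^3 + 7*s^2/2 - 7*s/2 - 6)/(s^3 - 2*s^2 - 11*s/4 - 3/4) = 2*(-2*s^3 - 7*s^2 + 7*s + 12)/(-4*s^3 + 8*s^2 + 11*s + 3)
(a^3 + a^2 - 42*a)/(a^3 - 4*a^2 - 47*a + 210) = a/(a - 5)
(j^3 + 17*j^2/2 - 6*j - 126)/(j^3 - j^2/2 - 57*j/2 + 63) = (j + 6)/(j - 3)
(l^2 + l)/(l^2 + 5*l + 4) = l/(l + 4)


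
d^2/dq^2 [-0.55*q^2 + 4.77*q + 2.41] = -1.10000000000000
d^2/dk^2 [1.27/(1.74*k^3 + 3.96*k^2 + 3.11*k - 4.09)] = (-(13.2588*k + 10.0584)*(1.74*k^3 + 3.96*k^2 + 3.11*k - 4.09) + 1.27*(5.22*k^2 + 7.92*k + 3.11)*(10.44*k^2 + 15.84*k + 6.22))/(1.74*k^3 + 3.96*k^2 + 3.11*k - 4.09)^3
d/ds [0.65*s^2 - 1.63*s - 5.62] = 1.3*s - 1.63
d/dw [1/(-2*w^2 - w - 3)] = (4*w + 1)/(2*w^2 + w + 3)^2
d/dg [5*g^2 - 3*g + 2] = 10*g - 3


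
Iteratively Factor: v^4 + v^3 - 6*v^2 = (v)*(v^3 + v^2 - 6*v) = v*(v + 3)*(v^2 - 2*v) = v*(v - 2)*(v + 3)*(v)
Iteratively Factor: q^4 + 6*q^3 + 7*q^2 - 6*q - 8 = (q + 2)*(q^3 + 4*q^2 - q - 4) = (q + 2)*(q + 4)*(q^2 - 1) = (q - 1)*(q + 2)*(q + 4)*(q + 1)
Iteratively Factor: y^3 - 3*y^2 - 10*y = (y - 5)*(y^2 + 2*y) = (y - 5)*(y + 2)*(y)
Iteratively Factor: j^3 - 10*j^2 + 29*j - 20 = (j - 4)*(j^2 - 6*j + 5) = (j - 4)*(j - 1)*(j - 5)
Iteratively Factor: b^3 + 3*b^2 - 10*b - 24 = (b + 4)*(b^2 - b - 6) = (b - 3)*(b + 4)*(b + 2)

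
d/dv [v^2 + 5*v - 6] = 2*v + 5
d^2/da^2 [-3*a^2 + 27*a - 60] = -6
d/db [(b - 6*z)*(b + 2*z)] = 2*b - 4*z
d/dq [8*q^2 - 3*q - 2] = 16*q - 3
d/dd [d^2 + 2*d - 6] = 2*d + 2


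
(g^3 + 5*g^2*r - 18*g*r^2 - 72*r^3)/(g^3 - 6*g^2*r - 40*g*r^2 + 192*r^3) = (-g - 3*r)/(-g + 8*r)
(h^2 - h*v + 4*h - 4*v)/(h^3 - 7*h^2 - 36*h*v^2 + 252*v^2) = (h^2 - h*v + 4*h - 4*v)/(h^3 - 7*h^2 - 36*h*v^2 + 252*v^2)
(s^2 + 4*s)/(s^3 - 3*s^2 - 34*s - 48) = s*(s + 4)/(s^3 - 3*s^2 - 34*s - 48)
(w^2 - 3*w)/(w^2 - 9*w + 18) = w/(w - 6)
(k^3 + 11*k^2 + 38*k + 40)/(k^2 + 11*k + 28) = (k^2 + 7*k + 10)/(k + 7)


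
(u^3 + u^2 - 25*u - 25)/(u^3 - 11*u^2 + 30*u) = (u^2 + 6*u + 5)/(u*(u - 6))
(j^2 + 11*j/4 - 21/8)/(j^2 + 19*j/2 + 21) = (j - 3/4)/(j + 6)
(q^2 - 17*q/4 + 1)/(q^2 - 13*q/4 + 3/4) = (q - 4)/(q - 3)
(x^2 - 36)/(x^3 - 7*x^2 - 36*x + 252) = 1/(x - 7)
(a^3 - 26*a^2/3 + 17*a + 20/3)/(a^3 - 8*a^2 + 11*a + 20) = (a + 1/3)/(a + 1)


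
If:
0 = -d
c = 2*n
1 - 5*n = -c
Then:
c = 2/3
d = 0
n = 1/3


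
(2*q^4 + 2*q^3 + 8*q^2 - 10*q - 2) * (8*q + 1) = 16*q^5 + 18*q^4 + 66*q^3 - 72*q^2 - 26*q - 2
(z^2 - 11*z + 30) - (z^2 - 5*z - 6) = 36 - 6*z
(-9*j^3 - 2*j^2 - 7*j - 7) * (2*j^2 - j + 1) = -18*j^5 + 5*j^4 - 21*j^3 - 9*j^2 - 7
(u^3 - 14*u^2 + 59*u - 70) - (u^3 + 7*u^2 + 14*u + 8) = -21*u^2 + 45*u - 78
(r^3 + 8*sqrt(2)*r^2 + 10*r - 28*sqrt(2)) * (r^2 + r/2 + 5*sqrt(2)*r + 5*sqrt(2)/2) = r^5 + r^4/2 + 13*sqrt(2)*r^4 + 13*sqrt(2)*r^3/2 + 90*r^3 + 22*sqrt(2)*r^2 + 45*r^2 - 280*r + 11*sqrt(2)*r - 140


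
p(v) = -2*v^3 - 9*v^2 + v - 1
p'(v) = -6*v^2 - 18*v + 1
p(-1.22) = -11.98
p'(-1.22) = 14.03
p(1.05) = -12.19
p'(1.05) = -24.52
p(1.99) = -50.41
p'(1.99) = -58.58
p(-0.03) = -1.04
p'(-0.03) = 1.53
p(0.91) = -9.05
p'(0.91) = -20.35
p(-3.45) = -29.45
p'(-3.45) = -8.32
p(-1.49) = -15.86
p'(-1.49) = 14.50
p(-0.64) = -4.80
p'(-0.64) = 10.06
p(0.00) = -1.00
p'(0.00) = 1.00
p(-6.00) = 101.00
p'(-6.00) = -107.00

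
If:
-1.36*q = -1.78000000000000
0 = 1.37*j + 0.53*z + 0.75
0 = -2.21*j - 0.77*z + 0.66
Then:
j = 7.97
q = 1.31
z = -22.01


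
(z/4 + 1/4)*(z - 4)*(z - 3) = z^3/4 - 3*z^2/2 + 5*z/4 + 3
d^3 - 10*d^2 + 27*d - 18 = (d - 6)*(d - 3)*(d - 1)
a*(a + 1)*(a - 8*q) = a^3 - 8*a^2*q + a^2 - 8*a*q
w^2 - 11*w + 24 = (w - 8)*(w - 3)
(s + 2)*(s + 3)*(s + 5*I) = s^3 + 5*s^2 + 5*I*s^2 + 6*s + 25*I*s + 30*I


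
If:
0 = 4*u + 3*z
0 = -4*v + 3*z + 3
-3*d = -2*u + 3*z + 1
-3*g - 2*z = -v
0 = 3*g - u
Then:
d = -31/12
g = -3/8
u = -9/8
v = 15/8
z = 3/2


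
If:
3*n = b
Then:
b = 3*n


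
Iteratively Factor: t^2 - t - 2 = (t - 2)*(t + 1)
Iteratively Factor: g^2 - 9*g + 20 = (g - 4)*(g - 5)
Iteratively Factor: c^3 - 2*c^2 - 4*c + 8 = (c - 2)*(c^2 - 4) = (c - 2)^2*(c + 2)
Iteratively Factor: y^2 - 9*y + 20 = (y - 4)*(y - 5)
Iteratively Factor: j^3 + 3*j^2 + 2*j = (j)*(j^2 + 3*j + 2) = j*(j + 1)*(j + 2)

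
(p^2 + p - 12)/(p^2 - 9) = (p + 4)/(p + 3)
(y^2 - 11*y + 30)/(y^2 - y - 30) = (y - 5)/(y + 5)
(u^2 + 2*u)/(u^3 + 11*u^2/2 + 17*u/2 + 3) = 2*u/(2*u^2 + 7*u + 3)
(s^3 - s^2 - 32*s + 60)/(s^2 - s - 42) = (s^2 - 7*s + 10)/(s - 7)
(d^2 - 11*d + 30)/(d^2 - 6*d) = (d - 5)/d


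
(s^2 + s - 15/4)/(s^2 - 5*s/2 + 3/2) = (s + 5/2)/(s - 1)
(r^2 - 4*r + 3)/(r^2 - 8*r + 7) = (r - 3)/(r - 7)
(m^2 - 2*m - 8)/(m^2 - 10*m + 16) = (m^2 - 2*m - 8)/(m^2 - 10*m + 16)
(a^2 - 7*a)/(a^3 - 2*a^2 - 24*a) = (7 - a)/(-a^2 + 2*a + 24)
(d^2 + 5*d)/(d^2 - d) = (d + 5)/(d - 1)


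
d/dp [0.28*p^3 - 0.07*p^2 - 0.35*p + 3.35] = 0.84*p^2 - 0.14*p - 0.35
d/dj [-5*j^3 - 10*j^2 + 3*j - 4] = -15*j^2 - 20*j + 3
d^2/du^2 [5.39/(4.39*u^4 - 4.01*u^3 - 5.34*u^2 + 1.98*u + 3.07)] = ((-283.9452*u^2 + 129.6834*u + 57.5652)*(4.39*u^4 - 4.01*u^3 - 5.34*u^2 + 1.98*u + 3.07) + 5.39*(17.56*u^3 - 12.03*u^2 - 10.68*u + 1.98)*(35.12*u^3 - 24.06*u^2 - 21.36*u + 3.96))/(4.39*u^4 - 4.01*u^3 - 5.34*u^2 + 1.98*u + 3.07)^3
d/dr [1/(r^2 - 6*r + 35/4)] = 32*(3 - r)/(4*r^2 - 24*r + 35)^2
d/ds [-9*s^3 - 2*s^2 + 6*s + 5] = -27*s^2 - 4*s + 6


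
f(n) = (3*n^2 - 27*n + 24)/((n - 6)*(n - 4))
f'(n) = (6*n - 27)/((n - 6)*(n - 4)) - (3*n^2 - 27*n + 24)/((n - 6)*(n - 4)^2) - (3*n^2 - 27*n + 24)/((n - 6)^2*(n - 4))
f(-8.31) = 2.59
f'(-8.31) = -0.05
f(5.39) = 40.54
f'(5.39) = 31.00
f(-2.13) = 1.91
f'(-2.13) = -0.25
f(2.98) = -9.68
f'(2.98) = -15.66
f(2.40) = -4.08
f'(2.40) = -5.87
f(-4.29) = 2.29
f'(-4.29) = -0.12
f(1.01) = -0.01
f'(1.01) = -1.41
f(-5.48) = 2.41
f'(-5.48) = -0.09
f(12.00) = 2.75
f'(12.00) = 0.14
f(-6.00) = 2.45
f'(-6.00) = -0.08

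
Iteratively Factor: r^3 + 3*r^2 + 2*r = (r + 2)*(r^2 + r) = (r + 1)*(r + 2)*(r)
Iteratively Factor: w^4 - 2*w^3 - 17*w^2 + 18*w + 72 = (w - 3)*(w^3 + w^2 - 14*w - 24) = (w - 3)*(w + 2)*(w^2 - w - 12) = (w - 4)*(w - 3)*(w + 2)*(w + 3)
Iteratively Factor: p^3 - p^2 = (p - 1)*(p^2) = p*(p - 1)*(p)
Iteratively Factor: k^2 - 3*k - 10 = (k - 5)*(k + 2)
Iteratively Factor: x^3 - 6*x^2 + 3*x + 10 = (x - 5)*(x^2 - x - 2) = (x - 5)*(x + 1)*(x - 2)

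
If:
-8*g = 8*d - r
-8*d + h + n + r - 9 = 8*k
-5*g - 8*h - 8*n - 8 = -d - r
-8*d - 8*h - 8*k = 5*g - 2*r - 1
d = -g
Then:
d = 32*n/7 + 76/7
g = -32*n/7 - 76/7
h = 17*n/7 + 50/7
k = -29*n/7 - 621/56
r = 0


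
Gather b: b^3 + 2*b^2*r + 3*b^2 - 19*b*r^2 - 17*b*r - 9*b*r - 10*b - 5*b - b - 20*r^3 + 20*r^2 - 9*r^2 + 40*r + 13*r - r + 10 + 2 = b^3 + b^2*(2*r + 3) + b*(-19*r^2 - 26*r - 16) - 20*r^3 + 11*r^2 + 52*r + 12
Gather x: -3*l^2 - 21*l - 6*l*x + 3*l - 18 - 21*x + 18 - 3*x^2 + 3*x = -3*l^2 - 18*l - 3*x^2 + x*(-6*l - 18)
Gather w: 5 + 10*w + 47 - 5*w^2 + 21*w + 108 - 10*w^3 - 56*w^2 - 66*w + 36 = -10*w^3 - 61*w^2 - 35*w + 196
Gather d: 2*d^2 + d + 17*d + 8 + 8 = 2*d^2 + 18*d + 16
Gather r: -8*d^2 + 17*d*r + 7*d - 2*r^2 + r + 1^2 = -8*d^2 + 7*d - 2*r^2 + r*(17*d + 1) + 1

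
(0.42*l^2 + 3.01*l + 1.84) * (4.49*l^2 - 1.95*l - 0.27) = 1.8858*l^4 + 12.6959*l^3 + 2.2787*l^2 - 4.4007*l - 0.4968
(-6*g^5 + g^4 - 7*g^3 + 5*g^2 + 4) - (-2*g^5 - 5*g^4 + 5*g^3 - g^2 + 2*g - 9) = -4*g^5 + 6*g^4 - 12*g^3 + 6*g^2 - 2*g + 13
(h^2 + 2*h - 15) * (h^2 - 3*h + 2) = h^4 - h^3 - 19*h^2 + 49*h - 30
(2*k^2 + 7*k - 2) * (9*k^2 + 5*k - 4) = 18*k^4 + 73*k^3 + 9*k^2 - 38*k + 8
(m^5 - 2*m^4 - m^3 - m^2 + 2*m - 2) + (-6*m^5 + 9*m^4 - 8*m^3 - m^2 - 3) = -5*m^5 + 7*m^4 - 9*m^3 - 2*m^2 + 2*m - 5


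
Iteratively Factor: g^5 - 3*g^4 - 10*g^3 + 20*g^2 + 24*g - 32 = (g - 4)*(g^4 + g^3 - 6*g^2 - 4*g + 8) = (g - 4)*(g - 1)*(g^3 + 2*g^2 - 4*g - 8) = (g - 4)*(g - 1)*(g + 2)*(g^2 - 4) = (g - 4)*(g - 2)*(g - 1)*(g + 2)*(g + 2)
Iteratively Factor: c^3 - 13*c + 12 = (c - 1)*(c^2 + c - 12) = (c - 1)*(c + 4)*(c - 3)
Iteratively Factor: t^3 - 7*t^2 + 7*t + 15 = (t - 5)*(t^2 - 2*t - 3) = (t - 5)*(t + 1)*(t - 3)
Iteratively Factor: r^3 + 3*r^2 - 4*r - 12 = (r - 2)*(r^2 + 5*r + 6) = (r - 2)*(r + 2)*(r + 3)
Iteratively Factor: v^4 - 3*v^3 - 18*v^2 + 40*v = (v)*(v^3 - 3*v^2 - 18*v + 40) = v*(v - 5)*(v^2 + 2*v - 8) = v*(v - 5)*(v + 4)*(v - 2)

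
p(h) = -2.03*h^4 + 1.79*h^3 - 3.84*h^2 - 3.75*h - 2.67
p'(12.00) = -13353.99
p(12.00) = -39601.59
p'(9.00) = -5557.38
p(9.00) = -12361.38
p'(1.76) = -44.90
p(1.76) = -30.88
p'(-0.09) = -3.01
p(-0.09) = -2.37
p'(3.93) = -443.86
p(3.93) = -452.31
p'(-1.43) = 41.96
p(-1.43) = -18.88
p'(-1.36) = 37.05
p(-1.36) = -16.12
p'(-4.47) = 863.11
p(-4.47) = -1032.96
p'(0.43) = -6.71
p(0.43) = -4.92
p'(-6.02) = 2008.61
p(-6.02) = -3175.91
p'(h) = -8.12*h^3 + 5.37*h^2 - 7.68*h - 3.75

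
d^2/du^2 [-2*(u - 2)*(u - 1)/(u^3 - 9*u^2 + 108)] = 4*(-u^4 - 3*u^3 - 93*u^2 + 135*u - 378)/(u^7 - 15*u^6 + 27*u^5 + 459*u^4 - 1296*u^3 - 5832*u^2 + 11664*u + 34992)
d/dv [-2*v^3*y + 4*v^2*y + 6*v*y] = 2*y*(-3*v^2 + 4*v + 3)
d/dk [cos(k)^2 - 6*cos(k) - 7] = 2*(3 - cos(k))*sin(k)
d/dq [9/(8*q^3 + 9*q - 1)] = 27*(-8*q^2 - 3)/(8*q^3 + 9*q - 1)^2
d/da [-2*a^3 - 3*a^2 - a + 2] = -6*a^2 - 6*a - 1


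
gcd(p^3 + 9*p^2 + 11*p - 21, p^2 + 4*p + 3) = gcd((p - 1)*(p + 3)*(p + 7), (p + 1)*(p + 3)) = p + 3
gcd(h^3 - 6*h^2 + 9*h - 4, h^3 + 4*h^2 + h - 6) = h - 1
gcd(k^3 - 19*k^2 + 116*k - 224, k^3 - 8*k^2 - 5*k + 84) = k^2 - 11*k + 28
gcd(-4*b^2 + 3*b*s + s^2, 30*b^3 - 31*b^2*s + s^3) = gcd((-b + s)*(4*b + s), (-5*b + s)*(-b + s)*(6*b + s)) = -b + s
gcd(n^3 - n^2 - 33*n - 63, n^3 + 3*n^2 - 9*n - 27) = n^2 + 6*n + 9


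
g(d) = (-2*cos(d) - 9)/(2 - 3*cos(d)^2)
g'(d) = 2*sin(d)/(2 - 3*cos(d)^2) - 6*(-2*cos(d) - 9)*sin(d)*cos(d)/(2 - 3*cos(d)^2)^2 = 2*(3*cos(d)^2 + 27*cos(d) + 2)*sin(d)/(3*sin(d)^2 - 1)^2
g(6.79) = 36.66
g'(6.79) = 315.11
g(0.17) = 12.00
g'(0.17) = 12.77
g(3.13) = 7.00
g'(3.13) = -0.51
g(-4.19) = -6.39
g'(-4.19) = -11.84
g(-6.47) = 12.23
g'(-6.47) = -14.52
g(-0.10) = 11.33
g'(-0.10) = -6.75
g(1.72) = -4.50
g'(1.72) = -1.03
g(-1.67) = -4.47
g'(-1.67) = 0.33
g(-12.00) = 78.43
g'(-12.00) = 1555.78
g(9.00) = 14.63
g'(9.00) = -68.90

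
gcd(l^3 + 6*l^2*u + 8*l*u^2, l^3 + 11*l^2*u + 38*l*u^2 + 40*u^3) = l^2 + 6*l*u + 8*u^2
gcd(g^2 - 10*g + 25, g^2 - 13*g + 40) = g - 5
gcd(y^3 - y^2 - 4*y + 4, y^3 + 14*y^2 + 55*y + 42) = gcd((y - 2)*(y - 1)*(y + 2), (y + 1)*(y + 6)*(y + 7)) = 1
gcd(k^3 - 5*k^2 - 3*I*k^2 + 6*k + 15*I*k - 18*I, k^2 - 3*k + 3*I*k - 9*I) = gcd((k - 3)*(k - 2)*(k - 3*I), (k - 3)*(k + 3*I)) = k - 3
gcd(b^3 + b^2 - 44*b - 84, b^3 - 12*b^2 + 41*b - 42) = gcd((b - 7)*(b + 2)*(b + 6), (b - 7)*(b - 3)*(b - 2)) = b - 7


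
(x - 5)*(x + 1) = x^2 - 4*x - 5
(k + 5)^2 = k^2 + 10*k + 25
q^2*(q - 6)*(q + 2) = q^4 - 4*q^3 - 12*q^2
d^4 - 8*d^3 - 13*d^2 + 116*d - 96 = (d - 8)*(d - 3)*(d - 1)*(d + 4)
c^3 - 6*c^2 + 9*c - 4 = (c - 4)*(c - 1)^2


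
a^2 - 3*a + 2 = (a - 2)*(a - 1)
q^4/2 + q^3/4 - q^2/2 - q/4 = q*(q/2 + 1/2)*(q - 1)*(q + 1/2)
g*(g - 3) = g^2 - 3*g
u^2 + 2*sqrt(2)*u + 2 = (u + sqrt(2))^2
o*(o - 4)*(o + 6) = o^3 + 2*o^2 - 24*o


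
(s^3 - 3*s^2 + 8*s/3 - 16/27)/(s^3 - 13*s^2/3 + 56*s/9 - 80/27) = (3*s - 1)/(3*s - 5)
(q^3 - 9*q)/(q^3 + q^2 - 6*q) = (q - 3)/(q - 2)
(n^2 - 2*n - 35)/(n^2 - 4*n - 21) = (n + 5)/(n + 3)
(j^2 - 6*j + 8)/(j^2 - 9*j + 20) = (j - 2)/(j - 5)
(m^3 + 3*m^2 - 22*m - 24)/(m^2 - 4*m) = m + 7 + 6/m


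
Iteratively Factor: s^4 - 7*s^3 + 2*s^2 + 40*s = (s + 2)*(s^3 - 9*s^2 + 20*s) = s*(s + 2)*(s^2 - 9*s + 20) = s*(s - 4)*(s + 2)*(s - 5)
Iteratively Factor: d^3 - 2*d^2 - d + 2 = (d - 2)*(d^2 - 1) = (d - 2)*(d - 1)*(d + 1)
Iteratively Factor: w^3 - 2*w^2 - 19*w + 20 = (w + 4)*(w^2 - 6*w + 5) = (w - 1)*(w + 4)*(w - 5)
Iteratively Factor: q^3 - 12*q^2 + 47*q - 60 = (q - 4)*(q^2 - 8*q + 15) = (q - 4)*(q - 3)*(q - 5)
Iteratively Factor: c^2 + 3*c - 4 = (c - 1)*(c + 4)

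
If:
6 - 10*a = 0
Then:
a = 3/5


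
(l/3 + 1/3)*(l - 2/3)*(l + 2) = l^3/3 + 7*l^2/9 - 4/9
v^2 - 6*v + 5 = (v - 5)*(v - 1)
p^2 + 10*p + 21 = (p + 3)*(p + 7)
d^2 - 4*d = d*(d - 4)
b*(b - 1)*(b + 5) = b^3 + 4*b^2 - 5*b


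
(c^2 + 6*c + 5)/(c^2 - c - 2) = (c + 5)/(c - 2)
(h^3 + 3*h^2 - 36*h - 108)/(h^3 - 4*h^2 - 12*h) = (h^2 + 9*h + 18)/(h*(h + 2))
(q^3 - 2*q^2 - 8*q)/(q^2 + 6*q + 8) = q*(q - 4)/(q + 4)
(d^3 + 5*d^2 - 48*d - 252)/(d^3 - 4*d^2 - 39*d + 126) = (d + 6)/(d - 3)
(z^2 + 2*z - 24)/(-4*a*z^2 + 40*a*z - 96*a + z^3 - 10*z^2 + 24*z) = (z + 6)/(-4*a*z + 24*a + z^2 - 6*z)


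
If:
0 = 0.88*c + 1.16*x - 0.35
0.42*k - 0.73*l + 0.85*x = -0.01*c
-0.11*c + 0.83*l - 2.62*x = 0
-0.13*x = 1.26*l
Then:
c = 0.42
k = 0.03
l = 0.00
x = -0.02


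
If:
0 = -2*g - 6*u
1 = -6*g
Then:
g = -1/6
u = 1/18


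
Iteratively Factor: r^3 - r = (r - 1)*(r^2 + r) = (r - 1)*(r + 1)*(r)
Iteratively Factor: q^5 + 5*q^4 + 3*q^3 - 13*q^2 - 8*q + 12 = (q + 3)*(q^4 + 2*q^3 - 3*q^2 - 4*q + 4) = (q - 1)*(q + 3)*(q^3 + 3*q^2 - 4) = (q - 1)*(q + 2)*(q + 3)*(q^2 + q - 2) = (q - 1)*(q + 2)^2*(q + 3)*(q - 1)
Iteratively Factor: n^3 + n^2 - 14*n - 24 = (n + 2)*(n^2 - n - 12) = (n - 4)*(n + 2)*(n + 3)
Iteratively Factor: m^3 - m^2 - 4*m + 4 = (m - 1)*(m^2 - 4) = (m - 1)*(m + 2)*(m - 2)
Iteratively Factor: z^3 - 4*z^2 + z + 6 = (z - 2)*(z^2 - 2*z - 3) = (z - 3)*(z - 2)*(z + 1)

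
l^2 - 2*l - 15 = (l - 5)*(l + 3)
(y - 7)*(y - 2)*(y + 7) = y^3 - 2*y^2 - 49*y + 98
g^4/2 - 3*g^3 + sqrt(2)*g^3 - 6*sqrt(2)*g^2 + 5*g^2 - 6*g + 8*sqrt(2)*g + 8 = (g - 4)*(g - 2)*(sqrt(2)*g/2 + 1)^2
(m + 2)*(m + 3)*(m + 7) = m^3 + 12*m^2 + 41*m + 42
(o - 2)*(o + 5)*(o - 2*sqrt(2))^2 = o^4 - 4*sqrt(2)*o^3 + 3*o^3 - 12*sqrt(2)*o^2 - 2*o^2 + 24*o + 40*sqrt(2)*o - 80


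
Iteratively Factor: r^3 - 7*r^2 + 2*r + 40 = (r - 5)*(r^2 - 2*r - 8) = (r - 5)*(r + 2)*(r - 4)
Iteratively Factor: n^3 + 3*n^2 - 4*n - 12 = (n + 3)*(n^2 - 4) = (n + 2)*(n + 3)*(n - 2)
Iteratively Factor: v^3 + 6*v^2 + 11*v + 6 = (v + 2)*(v^2 + 4*v + 3) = (v + 2)*(v + 3)*(v + 1)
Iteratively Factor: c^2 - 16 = (c - 4)*(c + 4)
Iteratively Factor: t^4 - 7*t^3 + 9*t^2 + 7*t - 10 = (t + 1)*(t^3 - 8*t^2 + 17*t - 10) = (t - 5)*(t + 1)*(t^2 - 3*t + 2) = (t - 5)*(t - 1)*(t + 1)*(t - 2)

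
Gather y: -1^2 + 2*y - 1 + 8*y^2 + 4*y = 8*y^2 + 6*y - 2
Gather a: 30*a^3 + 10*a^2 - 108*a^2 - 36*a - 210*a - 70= 30*a^3 - 98*a^2 - 246*a - 70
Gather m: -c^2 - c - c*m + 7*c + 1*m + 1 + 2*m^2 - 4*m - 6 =-c^2 + 6*c + 2*m^2 + m*(-c - 3) - 5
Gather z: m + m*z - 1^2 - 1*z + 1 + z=m*z + m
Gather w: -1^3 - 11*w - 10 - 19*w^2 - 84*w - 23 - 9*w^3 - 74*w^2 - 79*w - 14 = -9*w^3 - 93*w^2 - 174*w - 48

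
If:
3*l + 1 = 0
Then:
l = -1/3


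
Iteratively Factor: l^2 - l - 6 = (l - 3)*(l + 2)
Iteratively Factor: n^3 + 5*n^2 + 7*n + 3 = (n + 3)*(n^2 + 2*n + 1) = (n + 1)*(n + 3)*(n + 1)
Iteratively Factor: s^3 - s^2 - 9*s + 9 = (s - 3)*(s^2 + 2*s - 3) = (s - 3)*(s - 1)*(s + 3)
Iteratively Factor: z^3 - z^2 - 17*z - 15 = (z - 5)*(z^2 + 4*z + 3) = (z - 5)*(z + 3)*(z + 1)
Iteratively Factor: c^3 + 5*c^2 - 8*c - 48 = (c + 4)*(c^2 + c - 12) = (c - 3)*(c + 4)*(c + 4)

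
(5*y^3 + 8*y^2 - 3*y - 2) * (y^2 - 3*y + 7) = 5*y^5 - 7*y^4 + 8*y^3 + 63*y^2 - 15*y - 14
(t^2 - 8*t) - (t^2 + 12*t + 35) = -20*t - 35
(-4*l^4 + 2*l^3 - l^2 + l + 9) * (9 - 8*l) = 32*l^5 - 52*l^4 + 26*l^3 - 17*l^2 - 63*l + 81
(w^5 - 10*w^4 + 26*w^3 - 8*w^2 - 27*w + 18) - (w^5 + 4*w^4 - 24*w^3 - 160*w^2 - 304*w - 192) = -14*w^4 + 50*w^3 + 152*w^2 + 277*w + 210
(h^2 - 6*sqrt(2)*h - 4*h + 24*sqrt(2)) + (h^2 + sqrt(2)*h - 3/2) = 2*h^2 - 5*sqrt(2)*h - 4*h - 3/2 + 24*sqrt(2)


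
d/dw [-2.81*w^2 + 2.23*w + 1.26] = 2.23 - 5.62*w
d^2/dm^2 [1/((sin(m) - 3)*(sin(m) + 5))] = (-4*sin(m)^4 - 6*sin(m)^3 - 58*sin(m)^2 - 18*sin(m) + 38)/((sin(m) - 3)^3*(sin(m) + 5)^3)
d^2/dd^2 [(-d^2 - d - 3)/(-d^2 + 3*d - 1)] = 4*(2*d^3 + 3*d^2 - 15*d + 14)/(d^6 - 9*d^5 + 30*d^4 - 45*d^3 + 30*d^2 - 9*d + 1)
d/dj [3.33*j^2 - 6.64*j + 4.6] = 6.66*j - 6.64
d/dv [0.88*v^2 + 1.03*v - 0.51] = 1.76*v + 1.03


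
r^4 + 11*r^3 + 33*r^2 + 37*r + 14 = (r + 1)^2*(r + 2)*(r + 7)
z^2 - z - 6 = (z - 3)*(z + 2)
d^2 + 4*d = d*(d + 4)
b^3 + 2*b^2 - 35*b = b*(b - 5)*(b + 7)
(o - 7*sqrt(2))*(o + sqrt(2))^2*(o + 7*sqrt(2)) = o^4 + 2*sqrt(2)*o^3 - 96*o^2 - 196*sqrt(2)*o - 196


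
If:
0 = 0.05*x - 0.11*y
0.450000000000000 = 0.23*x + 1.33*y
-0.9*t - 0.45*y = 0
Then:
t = -0.12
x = 0.54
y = 0.25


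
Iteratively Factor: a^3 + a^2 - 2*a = (a)*(a^2 + a - 2) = a*(a - 1)*(a + 2)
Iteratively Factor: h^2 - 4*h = (h)*(h - 4)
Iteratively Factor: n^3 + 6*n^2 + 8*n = (n)*(n^2 + 6*n + 8) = n*(n + 4)*(n + 2)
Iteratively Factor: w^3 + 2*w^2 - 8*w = (w)*(w^2 + 2*w - 8) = w*(w - 2)*(w + 4)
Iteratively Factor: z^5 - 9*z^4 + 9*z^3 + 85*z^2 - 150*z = (z - 5)*(z^4 - 4*z^3 - 11*z^2 + 30*z) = (z - 5)^2*(z^3 + z^2 - 6*z) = (z - 5)^2*(z - 2)*(z^2 + 3*z) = z*(z - 5)^2*(z - 2)*(z + 3)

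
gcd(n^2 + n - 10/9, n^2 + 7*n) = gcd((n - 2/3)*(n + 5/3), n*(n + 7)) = 1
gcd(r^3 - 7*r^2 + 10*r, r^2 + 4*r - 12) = r - 2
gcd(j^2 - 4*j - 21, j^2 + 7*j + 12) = j + 3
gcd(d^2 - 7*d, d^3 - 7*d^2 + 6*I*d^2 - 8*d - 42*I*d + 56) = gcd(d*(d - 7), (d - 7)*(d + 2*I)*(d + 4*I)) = d - 7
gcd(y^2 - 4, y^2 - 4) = y^2 - 4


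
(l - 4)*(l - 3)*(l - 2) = l^3 - 9*l^2 + 26*l - 24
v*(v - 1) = v^2 - v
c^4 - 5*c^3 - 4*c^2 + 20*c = c*(c - 5)*(c - 2)*(c + 2)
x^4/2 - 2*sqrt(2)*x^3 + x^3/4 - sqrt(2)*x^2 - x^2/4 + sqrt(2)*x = x*(x/2 + 1/2)*(x - 1/2)*(x - 4*sqrt(2))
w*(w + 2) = w^2 + 2*w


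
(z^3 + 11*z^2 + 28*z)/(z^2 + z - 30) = z*(z^2 + 11*z + 28)/(z^2 + z - 30)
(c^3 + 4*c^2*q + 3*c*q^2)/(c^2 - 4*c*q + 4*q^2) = c*(c^2 + 4*c*q + 3*q^2)/(c^2 - 4*c*q + 4*q^2)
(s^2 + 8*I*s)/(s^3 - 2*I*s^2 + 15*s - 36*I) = s*(s + 8*I)/(s^3 - 2*I*s^2 + 15*s - 36*I)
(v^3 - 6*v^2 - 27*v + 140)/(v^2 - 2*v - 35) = v - 4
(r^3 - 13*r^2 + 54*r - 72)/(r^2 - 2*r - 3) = (r^2 - 10*r + 24)/(r + 1)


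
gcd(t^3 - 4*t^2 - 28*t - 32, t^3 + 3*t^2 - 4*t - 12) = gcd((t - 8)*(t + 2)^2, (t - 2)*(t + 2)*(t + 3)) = t + 2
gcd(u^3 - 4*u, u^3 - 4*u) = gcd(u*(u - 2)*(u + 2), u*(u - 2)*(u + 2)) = u^3 - 4*u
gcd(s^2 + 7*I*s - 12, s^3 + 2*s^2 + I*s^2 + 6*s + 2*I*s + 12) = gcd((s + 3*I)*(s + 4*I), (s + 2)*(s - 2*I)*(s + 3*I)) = s + 3*I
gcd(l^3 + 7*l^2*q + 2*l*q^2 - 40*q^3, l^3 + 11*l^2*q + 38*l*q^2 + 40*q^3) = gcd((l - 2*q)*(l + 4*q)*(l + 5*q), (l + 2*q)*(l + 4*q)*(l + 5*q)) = l^2 + 9*l*q + 20*q^2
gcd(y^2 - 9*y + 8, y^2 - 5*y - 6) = 1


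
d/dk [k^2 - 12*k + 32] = 2*k - 12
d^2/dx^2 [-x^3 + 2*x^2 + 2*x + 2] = 4 - 6*x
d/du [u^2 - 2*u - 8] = 2*u - 2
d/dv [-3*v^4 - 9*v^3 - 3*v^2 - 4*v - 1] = -12*v^3 - 27*v^2 - 6*v - 4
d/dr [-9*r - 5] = -9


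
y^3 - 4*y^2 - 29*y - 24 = (y - 8)*(y + 1)*(y + 3)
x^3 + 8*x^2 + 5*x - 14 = (x - 1)*(x + 2)*(x + 7)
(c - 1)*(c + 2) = c^2 + c - 2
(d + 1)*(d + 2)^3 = d^4 + 7*d^3 + 18*d^2 + 20*d + 8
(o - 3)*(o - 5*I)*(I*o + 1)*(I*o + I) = -o^4 + 2*o^3 + 6*I*o^3 + 8*o^2 - 12*I*o^2 - 10*o - 18*I*o - 15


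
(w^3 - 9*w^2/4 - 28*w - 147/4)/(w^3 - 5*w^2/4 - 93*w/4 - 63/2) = (w - 7)/(w - 6)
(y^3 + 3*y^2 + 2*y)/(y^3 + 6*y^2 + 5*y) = (y + 2)/(y + 5)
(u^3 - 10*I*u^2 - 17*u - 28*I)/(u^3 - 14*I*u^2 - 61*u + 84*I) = (u + I)/(u - 3*I)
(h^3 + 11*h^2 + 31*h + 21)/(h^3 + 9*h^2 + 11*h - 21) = (h + 1)/(h - 1)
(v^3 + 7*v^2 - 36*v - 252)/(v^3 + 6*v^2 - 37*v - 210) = (v + 6)/(v + 5)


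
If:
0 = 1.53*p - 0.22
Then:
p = 0.14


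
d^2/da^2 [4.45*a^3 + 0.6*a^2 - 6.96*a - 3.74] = 26.7*a + 1.2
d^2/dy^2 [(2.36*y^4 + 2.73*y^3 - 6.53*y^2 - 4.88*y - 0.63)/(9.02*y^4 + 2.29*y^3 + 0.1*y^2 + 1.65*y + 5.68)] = (-9.09494701772928e-13*y^10 + 346.732407999998*y^9 - 3200.472792*y^8 - 6010.020588*y^7 - 5700.74557*y^6 - 3004.683402*y^5 + 8177.044074*y^4 + 6554.289854*y^3 + 2224.145886*y^2 + 593.632668*y - 332.590894)/(733.870808*y^12 + 558.945948*y^11 + 166.313466*y^10 + 427.136449*y^9 + 1592.717466*y^8 + 738.906459*y^7 + 196.038574*y^6 + 533.770035*y^5 + 1002.778974*y^4 + 231.758013*y^3 + 56.07012*y^2 + 159.69888*y + 183.250432)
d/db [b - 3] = 1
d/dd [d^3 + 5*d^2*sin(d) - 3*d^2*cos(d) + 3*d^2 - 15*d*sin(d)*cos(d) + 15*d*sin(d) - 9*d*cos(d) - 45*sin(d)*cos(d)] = 3*d^2*sin(d) + 5*d^2*cos(d) + 3*d^2 + 19*d*sin(d) + 9*d*cos(d) - 15*d*cos(2*d) + 6*d + 15*sin(d) - 15*sin(2*d)/2 - 9*cos(d) - 45*cos(2*d)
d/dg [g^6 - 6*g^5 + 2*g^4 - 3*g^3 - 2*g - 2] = 6*g^5 - 30*g^4 + 8*g^3 - 9*g^2 - 2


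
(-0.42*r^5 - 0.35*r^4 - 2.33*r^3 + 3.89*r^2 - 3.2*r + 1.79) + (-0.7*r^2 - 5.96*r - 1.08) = -0.42*r^5 - 0.35*r^4 - 2.33*r^3 + 3.19*r^2 - 9.16*r + 0.71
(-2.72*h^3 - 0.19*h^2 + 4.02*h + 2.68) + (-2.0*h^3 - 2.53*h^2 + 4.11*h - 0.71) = -4.72*h^3 - 2.72*h^2 + 8.13*h + 1.97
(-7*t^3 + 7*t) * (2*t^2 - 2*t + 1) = -14*t^5 + 14*t^4 + 7*t^3 - 14*t^2 + 7*t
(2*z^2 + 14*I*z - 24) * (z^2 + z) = 2*z^4 + 2*z^3 + 14*I*z^3 - 24*z^2 + 14*I*z^2 - 24*z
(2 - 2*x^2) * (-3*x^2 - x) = 6*x^4 + 2*x^3 - 6*x^2 - 2*x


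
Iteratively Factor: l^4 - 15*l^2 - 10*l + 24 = (l - 4)*(l^3 + 4*l^2 + l - 6) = (l - 4)*(l + 3)*(l^2 + l - 2) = (l - 4)*(l - 1)*(l + 3)*(l + 2)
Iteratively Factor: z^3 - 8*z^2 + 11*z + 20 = (z - 5)*(z^2 - 3*z - 4) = (z - 5)*(z + 1)*(z - 4)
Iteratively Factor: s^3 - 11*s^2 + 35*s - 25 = (s - 5)*(s^2 - 6*s + 5) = (s - 5)^2*(s - 1)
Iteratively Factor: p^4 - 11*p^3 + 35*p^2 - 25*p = (p)*(p^3 - 11*p^2 + 35*p - 25) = p*(p - 5)*(p^2 - 6*p + 5) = p*(p - 5)*(p - 1)*(p - 5)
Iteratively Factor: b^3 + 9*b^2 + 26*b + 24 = (b + 4)*(b^2 + 5*b + 6) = (b + 2)*(b + 4)*(b + 3)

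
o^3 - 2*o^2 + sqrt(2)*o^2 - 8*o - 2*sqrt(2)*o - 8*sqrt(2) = (o - 4)*(o + 2)*(o + sqrt(2))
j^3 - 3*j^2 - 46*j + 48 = (j - 8)*(j - 1)*(j + 6)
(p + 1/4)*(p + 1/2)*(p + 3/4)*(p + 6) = p^4 + 15*p^3/2 + 155*p^2/16 + 135*p/32 + 9/16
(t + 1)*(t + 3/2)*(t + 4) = t^3 + 13*t^2/2 + 23*t/2 + 6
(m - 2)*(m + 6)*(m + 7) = m^3 + 11*m^2 + 16*m - 84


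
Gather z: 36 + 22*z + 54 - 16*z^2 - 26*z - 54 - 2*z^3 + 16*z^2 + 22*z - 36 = -2*z^3 + 18*z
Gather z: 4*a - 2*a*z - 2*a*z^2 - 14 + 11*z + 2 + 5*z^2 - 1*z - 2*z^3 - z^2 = 4*a - 2*z^3 + z^2*(4 - 2*a) + z*(10 - 2*a) - 12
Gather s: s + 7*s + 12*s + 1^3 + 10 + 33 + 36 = 20*s + 80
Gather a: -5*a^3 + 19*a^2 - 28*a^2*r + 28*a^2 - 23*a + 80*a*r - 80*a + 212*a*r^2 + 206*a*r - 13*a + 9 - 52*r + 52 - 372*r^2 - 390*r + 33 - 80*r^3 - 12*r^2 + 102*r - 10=-5*a^3 + a^2*(47 - 28*r) + a*(212*r^2 + 286*r - 116) - 80*r^3 - 384*r^2 - 340*r + 84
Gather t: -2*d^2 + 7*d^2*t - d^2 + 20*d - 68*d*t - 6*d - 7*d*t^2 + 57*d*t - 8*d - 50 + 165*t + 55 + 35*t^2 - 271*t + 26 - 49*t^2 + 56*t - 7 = -3*d^2 + 6*d + t^2*(-7*d - 14) + t*(7*d^2 - 11*d - 50) + 24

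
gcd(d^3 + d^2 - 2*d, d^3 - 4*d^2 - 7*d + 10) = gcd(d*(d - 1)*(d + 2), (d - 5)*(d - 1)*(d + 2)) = d^2 + d - 2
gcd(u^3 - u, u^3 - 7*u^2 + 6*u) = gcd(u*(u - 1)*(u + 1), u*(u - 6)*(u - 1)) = u^2 - u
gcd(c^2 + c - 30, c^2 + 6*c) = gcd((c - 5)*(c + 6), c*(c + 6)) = c + 6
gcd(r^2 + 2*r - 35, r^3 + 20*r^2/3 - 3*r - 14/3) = r + 7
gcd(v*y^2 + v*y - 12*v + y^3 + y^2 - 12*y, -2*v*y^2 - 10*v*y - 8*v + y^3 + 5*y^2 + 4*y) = y + 4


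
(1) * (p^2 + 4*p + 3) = p^2 + 4*p + 3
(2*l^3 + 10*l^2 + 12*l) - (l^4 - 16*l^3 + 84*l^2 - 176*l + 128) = -l^4 + 18*l^3 - 74*l^2 + 188*l - 128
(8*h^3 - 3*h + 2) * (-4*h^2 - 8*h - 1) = -32*h^5 - 64*h^4 + 4*h^3 + 16*h^2 - 13*h - 2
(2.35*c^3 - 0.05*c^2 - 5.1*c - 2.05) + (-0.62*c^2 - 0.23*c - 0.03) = 2.35*c^3 - 0.67*c^2 - 5.33*c - 2.08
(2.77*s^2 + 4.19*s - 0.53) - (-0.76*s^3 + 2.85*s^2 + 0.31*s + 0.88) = 0.76*s^3 - 0.0800000000000001*s^2 + 3.88*s - 1.41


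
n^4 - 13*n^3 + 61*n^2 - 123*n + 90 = (n - 5)*(n - 3)^2*(n - 2)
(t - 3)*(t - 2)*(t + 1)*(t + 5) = t^4 + t^3 - 19*t^2 + 11*t + 30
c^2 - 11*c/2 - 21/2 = (c - 7)*(c + 3/2)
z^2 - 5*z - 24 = (z - 8)*(z + 3)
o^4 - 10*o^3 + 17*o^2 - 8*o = o*(o - 8)*(o - 1)^2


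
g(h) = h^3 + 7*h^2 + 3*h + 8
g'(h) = 3*h^2 + 14*h + 3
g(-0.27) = 7.68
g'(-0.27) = -0.56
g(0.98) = 18.60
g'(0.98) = 19.60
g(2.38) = 68.27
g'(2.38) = 53.31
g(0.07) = 8.24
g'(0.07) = 3.99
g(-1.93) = 21.10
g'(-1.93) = -12.85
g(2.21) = 59.61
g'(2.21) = 48.59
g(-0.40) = 7.86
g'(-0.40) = -2.12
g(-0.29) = 7.69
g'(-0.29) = -0.81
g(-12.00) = -748.00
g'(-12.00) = 267.00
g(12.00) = 2780.00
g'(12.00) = 603.00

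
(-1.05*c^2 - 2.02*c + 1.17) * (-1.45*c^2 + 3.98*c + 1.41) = 1.5225*c^4 - 1.25*c^3 - 11.2166*c^2 + 1.8084*c + 1.6497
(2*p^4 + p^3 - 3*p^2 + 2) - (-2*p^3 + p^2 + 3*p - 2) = 2*p^4 + 3*p^3 - 4*p^2 - 3*p + 4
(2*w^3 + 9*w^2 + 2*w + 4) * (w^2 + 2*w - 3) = 2*w^5 + 13*w^4 + 14*w^3 - 19*w^2 + 2*w - 12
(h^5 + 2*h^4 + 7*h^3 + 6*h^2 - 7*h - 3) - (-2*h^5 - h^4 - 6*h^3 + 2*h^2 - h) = 3*h^5 + 3*h^4 + 13*h^3 + 4*h^2 - 6*h - 3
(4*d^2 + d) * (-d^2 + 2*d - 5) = -4*d^4 + 7*d^3 - 18*d^2 - 5*d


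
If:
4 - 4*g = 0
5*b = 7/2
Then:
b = 7/10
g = 1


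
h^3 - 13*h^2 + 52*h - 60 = (h - 6)*(h - 5)*(h - 2)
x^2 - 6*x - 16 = (x - 8)*(x + 2)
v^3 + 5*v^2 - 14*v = v*(v - 2)*(v + 7)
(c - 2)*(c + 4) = c^2 + 2*c - 8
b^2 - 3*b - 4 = (b - 4)*(b + 1)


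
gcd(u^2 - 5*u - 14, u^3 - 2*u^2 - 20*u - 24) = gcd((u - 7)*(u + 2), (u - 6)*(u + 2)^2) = u + 2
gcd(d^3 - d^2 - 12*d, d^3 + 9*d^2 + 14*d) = d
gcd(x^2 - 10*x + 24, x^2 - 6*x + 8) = x - 4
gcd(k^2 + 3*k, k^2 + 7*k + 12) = k + 3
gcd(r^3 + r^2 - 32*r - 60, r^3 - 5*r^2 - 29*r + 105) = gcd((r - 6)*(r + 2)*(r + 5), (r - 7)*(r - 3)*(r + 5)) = r + 5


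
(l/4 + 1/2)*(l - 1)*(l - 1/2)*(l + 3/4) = l^4/4 + 5*l^3/16 - 17*l^2/32 - 7*l/32 + 3/16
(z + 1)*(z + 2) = z^2 + 3*z + 2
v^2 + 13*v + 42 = (v + 6)*(v + 7)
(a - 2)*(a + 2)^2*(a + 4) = a^4 + 6*a^3 + 4*a^2 - 24*a - 32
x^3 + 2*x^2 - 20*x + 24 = (x - 2)^2*(x + 6)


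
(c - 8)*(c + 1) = c^2 - 7*c - 8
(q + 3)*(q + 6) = q^2 + 9*q + 18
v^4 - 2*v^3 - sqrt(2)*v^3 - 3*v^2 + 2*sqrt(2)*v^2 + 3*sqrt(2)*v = v*(v - 3)*(v + 1)*(v - sqrt(2))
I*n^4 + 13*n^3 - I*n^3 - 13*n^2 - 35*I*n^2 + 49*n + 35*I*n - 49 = (n - 7*I)^2*(n + I)*(I*n - I)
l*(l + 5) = l^2 + 5*l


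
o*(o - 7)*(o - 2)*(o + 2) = o^4 - 7*o^3 - 4*o^2 + 28*o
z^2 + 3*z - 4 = (z - 1)*(z + 4)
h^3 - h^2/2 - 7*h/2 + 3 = (h - 3/2)*(h - 1)*(h + 2)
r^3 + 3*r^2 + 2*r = r*(r + 1)*(r + 2)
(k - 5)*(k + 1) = k^2 - 4*k - 5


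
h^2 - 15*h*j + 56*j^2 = (h - 8*j)*(h - 7*j)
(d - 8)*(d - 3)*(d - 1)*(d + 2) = d^4 - 10*d^3 + 11*d^2 + 46*d - 48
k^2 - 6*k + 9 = (k - 3)^2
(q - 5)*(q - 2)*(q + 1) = q^3 - 6*q^2 + 3*q + 10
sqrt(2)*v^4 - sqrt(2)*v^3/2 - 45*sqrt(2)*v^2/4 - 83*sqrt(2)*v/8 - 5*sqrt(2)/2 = (v - 4)*(v + 1/2)*(v + 5/2)*(sqrt(2)*v + sqrt(2)/2)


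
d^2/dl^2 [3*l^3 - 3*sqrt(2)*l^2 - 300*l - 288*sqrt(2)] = 18*l - 6*sqrt(2)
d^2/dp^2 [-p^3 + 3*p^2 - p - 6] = 6 - 6*p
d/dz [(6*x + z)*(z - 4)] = 6*x + 2*z - 4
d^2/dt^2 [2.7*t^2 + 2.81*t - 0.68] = 5.40000000000000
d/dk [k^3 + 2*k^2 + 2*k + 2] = 3*k^2 + 4*k + 2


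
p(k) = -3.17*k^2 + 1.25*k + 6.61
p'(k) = 1.25 - 6.34*k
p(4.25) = -45.34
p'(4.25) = -25.70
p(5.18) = -71.97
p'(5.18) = -31.59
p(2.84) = -15.41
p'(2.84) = -16.76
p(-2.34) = -13.67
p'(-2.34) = 16.09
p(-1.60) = -3.51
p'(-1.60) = 11.39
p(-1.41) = -1.45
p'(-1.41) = 10.19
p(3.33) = -24.38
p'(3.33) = -19.86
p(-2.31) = -13.19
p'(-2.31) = 15.90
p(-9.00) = -261.41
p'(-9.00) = 58.31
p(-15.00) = -725.39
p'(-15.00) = 96.35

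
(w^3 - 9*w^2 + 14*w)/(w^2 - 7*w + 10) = w*(w - 7)/(w - 5)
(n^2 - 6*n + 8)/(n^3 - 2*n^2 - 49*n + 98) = (n - 4)/(n^2 - 49)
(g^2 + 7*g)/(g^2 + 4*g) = (g + 7)/(g + 4)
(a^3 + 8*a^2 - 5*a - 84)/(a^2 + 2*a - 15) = (a^2 + 11*a + 28)/(a + 5)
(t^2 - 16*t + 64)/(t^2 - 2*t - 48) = (t - 8)/(t + 6)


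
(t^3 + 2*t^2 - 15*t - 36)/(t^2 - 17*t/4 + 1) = 4*(t^2 + 6*t + 9)/(4*t - 1)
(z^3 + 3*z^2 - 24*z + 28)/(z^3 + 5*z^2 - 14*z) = (z - 2)/z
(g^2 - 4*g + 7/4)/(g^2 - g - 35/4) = (2*g - 1)/(2*g + 5)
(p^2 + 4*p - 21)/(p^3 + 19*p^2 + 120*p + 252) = (p - 3)/(p^2 + 12*p + 36)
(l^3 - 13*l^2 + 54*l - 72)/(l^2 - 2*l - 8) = (l^2 - 9*l + 18)/(l + 2)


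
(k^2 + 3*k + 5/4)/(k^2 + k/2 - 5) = (k + 1/2)/(k - 2)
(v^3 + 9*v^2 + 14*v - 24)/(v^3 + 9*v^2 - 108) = (v^2 + 3*v - 4)/(v^2 + 3*v - 18)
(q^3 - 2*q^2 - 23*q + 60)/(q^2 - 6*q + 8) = (q^2 + 2*q - 15)/(q - 2)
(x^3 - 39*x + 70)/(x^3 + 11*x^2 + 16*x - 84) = (x - 5)/(x + 6)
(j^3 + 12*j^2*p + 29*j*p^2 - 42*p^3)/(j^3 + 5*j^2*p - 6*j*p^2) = (j + 7*p)/j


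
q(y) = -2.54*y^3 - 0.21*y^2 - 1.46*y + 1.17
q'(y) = -7.62*y^2 - 0.42*y - 1.46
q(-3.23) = 89.29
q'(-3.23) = -79.60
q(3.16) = -85.69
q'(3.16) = -78.88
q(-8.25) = 1425.17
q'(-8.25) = -516.63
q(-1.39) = 9.62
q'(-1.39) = -15.60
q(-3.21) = 87.71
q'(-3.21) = -78.63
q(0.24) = 0.77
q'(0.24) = -2.00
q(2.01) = -23.24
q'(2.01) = -33.09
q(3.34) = -100.69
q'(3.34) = -87.87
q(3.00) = -73.68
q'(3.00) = -71.30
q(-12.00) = 4377.57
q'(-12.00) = -1093.70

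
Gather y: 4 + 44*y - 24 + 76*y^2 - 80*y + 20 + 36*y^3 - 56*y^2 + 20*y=36*y^3 + 20*y^2 - 16*y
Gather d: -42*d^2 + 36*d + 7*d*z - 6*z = -42*d^2 + d*(7*z + 36) - 6*z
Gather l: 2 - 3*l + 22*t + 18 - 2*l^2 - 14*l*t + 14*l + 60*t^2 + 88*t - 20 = -2*l^2 + l*(11 - 14*t) + 60*t^2 + 110*t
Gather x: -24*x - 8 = -24*x - 8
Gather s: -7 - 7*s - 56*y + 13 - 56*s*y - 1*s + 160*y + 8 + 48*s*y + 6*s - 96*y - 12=s*(-8*y - 2) + 8*y + 2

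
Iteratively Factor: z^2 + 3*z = (z)*(z + 3)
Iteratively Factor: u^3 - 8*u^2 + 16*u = (u - 4)*(u^2 - 4*u) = (u - 4)^2*(u)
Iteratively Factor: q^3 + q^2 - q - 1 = (q + 1)*(q^2 - 1) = (q + 1)^2*(q - 1)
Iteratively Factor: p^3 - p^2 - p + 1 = (p - 1)*(p^2 - 1) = (p - 1)*(p + 1)*(p - 1)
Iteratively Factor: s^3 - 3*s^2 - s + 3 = (s - 3)*(s^2 - 1) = (s - 3)*(s - 1)*(s + 1)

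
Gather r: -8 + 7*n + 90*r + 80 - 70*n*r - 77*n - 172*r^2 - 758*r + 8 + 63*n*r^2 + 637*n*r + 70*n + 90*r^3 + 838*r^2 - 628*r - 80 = 90*r^3 + r^2*(63*n + 666) + r*(567*n - 1296)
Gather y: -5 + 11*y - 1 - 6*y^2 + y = -6*y^2 + 12*y - 6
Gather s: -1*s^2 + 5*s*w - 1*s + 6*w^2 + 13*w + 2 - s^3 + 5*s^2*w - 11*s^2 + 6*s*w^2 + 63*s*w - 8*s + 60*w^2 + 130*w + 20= -s^3 + s^2*(5*w - 12) + s*(6*w^2 + 68*w - 9) + 66*w^2 + 143*w + 22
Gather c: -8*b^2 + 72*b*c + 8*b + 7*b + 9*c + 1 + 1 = -8*b^2 + 15*b + c*(72*b + 9) + 2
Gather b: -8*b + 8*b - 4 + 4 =0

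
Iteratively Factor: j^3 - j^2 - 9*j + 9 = (j - 1)*(j^2 - 9) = (j - 1)*(j + 3)*(j - 3)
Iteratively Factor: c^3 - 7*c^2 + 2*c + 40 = (c + 2)*(c^2 - 9*c + 20) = (c - 4)*(c + 2)*(c - 5)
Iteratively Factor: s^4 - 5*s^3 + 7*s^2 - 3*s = (s)*(s^3 - 5*s^2 + 7*s - 3) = s*(s - 1)*(s^2 - 4*s + 3) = s*(s - 3)*(s - 1)*(s - 1)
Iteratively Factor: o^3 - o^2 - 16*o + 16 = (o - 1)*(o^2 - 16) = (o - 4)*(o - 1)*(o + 4)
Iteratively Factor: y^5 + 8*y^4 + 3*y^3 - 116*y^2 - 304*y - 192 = (y + 3)*(y^4 + 5*y^3 - 12*y^2 - 80*y - 64) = (y + 1)*(y + 3)*(y^3 + 4*y^2 - 16*y - 64) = (y - 4)*(y + 1)*(y + 3)*(y^2 + 8*y + 16) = (y - 4)*(y + 1)*(y + 3)*(y + 4)*(y + 4)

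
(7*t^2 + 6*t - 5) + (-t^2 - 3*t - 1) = 6*t^2 + 3*t - 6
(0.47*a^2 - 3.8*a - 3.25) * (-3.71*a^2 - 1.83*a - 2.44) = -1.7437*a^4 + 13.2379*a^3 + 17.8647*a^2 + 15.2195*a + 7.93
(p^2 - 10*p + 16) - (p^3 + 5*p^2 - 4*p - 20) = -p^3 - 4*p^2 - 6*p + 36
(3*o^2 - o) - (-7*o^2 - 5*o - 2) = 10*o^2 + 4*o + 2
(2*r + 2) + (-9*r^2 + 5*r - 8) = -9*r^2 + 7*r - 6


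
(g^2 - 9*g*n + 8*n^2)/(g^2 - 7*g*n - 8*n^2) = (g - n)/(g + n)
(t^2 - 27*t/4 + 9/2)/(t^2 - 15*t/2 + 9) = (4*t - 3)/(2*(2*t - 3))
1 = 1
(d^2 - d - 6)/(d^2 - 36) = (d^2 - d - 6)/(d^2 - 36)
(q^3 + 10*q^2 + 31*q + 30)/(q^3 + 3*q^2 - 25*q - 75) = (q + 2)/(q - 5)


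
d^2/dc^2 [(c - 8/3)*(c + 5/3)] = 2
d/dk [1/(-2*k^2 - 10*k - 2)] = (k + 5/2)/(k^2 + 5*k + 1)^2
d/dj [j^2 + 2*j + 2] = 2*j + 2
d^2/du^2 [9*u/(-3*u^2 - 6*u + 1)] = 54*(-12*u*(u + 1)^2 + (3*u + 2)*(3*u^2 + 6*u - 1))/(3*u^2 + 6*u - 1)^3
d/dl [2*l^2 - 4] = 4*l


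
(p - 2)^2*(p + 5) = p^3 + p^2 - 16*p + 20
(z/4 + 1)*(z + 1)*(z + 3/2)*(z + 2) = z^4/4 + 17*z^3/8 + 49*z^2/8 + 29*z/4 + 3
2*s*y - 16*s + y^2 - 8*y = (2*s + y)*(y - 8)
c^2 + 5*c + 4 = (c + 1)*(c + 4)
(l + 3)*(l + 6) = l^2 + 9*l + 18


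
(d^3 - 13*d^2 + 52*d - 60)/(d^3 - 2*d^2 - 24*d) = (d^2 - 7*d + 10)/(d*(d + 4))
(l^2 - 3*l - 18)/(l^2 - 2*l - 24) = (l + 3)/(l + 4)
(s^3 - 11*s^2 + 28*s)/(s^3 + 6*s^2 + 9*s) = (s^2 - 11*s + 28)/(s^2 + 6*s + 9)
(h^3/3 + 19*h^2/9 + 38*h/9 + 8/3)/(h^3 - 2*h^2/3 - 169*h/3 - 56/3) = (3*h^3 + 19*h^2 + 38*h + 24)/(3*(3*h^3 - 2*h^2 - 169*h - 56))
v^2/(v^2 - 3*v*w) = v/(v - 3*w)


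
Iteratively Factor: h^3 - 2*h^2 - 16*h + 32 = (h + 4)*(h^2 - 6*h + 8) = (h - 4)*(h + 4)*(h - 2)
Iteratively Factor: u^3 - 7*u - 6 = (u + 2)*(u^2 - 2*u - 3) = (u - 3)*(u + 2)*(u + 1)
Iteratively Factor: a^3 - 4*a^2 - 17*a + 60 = (a + 4)*(a^2 - 8*a + 15) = (a - 3)*(a + 4)*(a - 5)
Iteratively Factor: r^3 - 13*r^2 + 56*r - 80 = (r - 4)*(r^2 - 9*r + 20) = (r - 4)^2*(r - 5)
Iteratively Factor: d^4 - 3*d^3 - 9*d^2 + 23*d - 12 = (d - 1)*(d^3 - 2*d^2 - 11*d + 12) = (d - 4)*(d - 1)*(d^2 + 2*d - 3) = (d - 4)*(d - 1)^2*(d + 3)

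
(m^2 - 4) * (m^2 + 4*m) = m^4 + 4*m^3 - 4*m^2 - 16*m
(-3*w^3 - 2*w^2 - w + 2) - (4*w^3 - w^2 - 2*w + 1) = -7*w^3 - w^2 + w + 1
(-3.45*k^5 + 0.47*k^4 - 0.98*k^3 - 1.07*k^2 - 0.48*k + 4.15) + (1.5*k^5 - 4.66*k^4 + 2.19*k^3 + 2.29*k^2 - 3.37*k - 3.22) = -1.95*k^5 - 4.19*k^4 + 1.21*k^3 + 1.22*k^2 - 3.85*k + 0.93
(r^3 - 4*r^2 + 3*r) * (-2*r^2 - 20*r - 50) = -2*r^5 - 12*r^4 + 24*r^3 + 140*r^2 - 150*r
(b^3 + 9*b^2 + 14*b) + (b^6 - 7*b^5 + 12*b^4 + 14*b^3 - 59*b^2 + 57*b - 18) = b^6 - 7*b^5 + 12*b^4 + 15*b^3 - 50*b^2 + 71*b - 18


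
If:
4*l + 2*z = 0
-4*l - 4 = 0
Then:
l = -1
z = 2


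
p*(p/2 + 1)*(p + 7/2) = p^3/2 + 11*p^2/4 + 7*p/2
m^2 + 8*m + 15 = (m + 3)*(m + 5)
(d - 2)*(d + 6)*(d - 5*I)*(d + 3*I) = d^4 + 4*d^3 - 2*I*d^3 + 3*d^2 - 8*I*d^2 + 60*d + 24*I*d - 180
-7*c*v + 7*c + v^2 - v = (-7*c + v)*(v - 1)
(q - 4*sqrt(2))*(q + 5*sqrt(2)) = q^2 + sqrt(2)*q - 40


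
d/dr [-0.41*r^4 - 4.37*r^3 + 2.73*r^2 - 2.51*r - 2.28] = -1.64*r^3 - 13.11*r^2 + 5.46*r - 2.51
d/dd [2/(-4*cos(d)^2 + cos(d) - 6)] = 2*(1 - 8*cos(d))*sin(d)/(4*sin(d)^2 + cos(d) - 10)^2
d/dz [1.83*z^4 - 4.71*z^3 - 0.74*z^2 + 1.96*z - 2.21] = 7.32*z^3 - 14.13*z^2 - 1.48*z + 1.96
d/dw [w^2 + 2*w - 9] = 2*w + 2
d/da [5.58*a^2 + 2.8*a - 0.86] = 11.16*a + 2.8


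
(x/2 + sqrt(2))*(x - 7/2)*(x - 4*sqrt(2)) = x^3/2 - 7*x^2/4 - sqrt(2)*x^2 - 8*x + 7*sqrt(2)*x/2 + 28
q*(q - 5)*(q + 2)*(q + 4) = q^4 + q^3 - 22*q^2 - 40*q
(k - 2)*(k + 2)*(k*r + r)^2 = k^4*r^2 + 2*k^3*r^2 - 3*k^2*r^2 - 8*k*r^2 - 4*r^2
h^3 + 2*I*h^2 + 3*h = h*(h - I)*(h + 3*I)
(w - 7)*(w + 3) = w^2 - 4*w - 21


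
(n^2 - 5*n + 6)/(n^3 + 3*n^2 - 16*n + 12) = (n - 3)/(n^2 + 5*n - 6)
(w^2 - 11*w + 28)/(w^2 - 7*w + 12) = (w - 7)/(w - 3)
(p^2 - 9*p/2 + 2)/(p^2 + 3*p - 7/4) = 2*(p - 4)/(2*p + 7)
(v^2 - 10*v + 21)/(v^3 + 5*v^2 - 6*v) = (v^2 - 10*v + 21)/(v*(v^2 + 5*v - 6))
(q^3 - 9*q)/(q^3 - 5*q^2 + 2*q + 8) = q*(q^2 - 9)/(q^3 - 5*q^2 + 2*q + 8)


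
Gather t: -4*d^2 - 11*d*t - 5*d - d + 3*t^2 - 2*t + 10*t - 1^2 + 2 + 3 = -4*d^2 - 6*d + 3*t^2 + t*(8 - 11*d) + 4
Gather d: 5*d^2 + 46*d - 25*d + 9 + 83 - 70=5*d^2 + 21*d + 22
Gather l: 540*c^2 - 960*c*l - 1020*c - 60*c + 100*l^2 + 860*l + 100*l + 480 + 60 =540*c^2 - 1080*c + 100*l^2 + l*(960 - 960*c) + 540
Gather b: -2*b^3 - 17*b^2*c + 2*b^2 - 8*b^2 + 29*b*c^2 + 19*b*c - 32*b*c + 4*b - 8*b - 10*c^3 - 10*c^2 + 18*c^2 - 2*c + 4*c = -2*b^3 + b^2*(-17*c - 6) + b*(29*c^2 - 13*c - 4) - 10*c^3 + 8*c^2 + 2*c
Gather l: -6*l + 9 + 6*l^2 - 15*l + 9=6*l^2 - 21*l + 18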